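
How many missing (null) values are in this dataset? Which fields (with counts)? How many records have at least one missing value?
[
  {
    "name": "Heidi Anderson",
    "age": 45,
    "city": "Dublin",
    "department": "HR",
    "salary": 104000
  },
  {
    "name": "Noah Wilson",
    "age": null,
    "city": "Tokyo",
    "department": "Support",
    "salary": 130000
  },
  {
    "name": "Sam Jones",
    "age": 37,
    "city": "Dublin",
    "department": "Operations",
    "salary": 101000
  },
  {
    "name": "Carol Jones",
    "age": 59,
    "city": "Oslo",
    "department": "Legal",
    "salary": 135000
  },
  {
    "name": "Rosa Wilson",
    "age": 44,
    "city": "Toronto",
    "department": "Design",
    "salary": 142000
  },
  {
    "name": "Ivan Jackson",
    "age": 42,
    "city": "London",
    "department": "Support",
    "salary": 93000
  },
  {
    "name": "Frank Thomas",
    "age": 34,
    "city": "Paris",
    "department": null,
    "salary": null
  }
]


Checking for missing (null) values in 7 records:

  Heidi Anderson: complete
  Noah Wilson: age
  Sam Jones: complete
  Carol Jones: complete
  Rosa Wilson: complete
  Ivan Jackson: complete
  Frank Thomas: department, salary

Per field:
  name: 0 missing
  age: 1 missing
  city: 0 missing
  department: 1 missing
  salary: 1 missing

Total missing values: 3
Records with any missing: 2

3 missing values (age: 1, department: 1, salary: 1); 2 incomplete records


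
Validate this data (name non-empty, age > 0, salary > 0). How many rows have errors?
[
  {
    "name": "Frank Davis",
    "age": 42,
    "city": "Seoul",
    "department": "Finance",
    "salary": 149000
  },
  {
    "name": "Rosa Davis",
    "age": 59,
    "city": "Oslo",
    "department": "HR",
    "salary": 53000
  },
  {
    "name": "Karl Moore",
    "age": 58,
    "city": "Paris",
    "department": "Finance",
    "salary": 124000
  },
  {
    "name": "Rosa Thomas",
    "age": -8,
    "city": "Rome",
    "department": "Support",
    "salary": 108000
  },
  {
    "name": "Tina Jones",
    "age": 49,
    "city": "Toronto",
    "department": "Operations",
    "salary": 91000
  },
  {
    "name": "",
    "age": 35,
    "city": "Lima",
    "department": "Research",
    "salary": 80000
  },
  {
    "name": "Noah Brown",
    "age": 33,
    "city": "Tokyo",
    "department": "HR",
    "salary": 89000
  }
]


Validating 7 records:
Rules: name non-empty, age > 0, salary > 0

  Row 1 (Frank Davis): OK
  Row 2 (Rosa Davis): OK
  Row 3 (Karl Moore): OK
  Row 4 (Rosa Thomas): negative age: -8
  Row 5 (Tina Jones): OK
  Row 6 (???): empty name
  Row 7 (Noah Brown): OK

Total errors: 2

2 errors


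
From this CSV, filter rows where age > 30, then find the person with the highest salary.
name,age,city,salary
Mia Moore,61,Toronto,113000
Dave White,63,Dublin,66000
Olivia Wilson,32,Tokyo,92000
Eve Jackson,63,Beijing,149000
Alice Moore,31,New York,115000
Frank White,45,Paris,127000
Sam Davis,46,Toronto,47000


Filter: age > 30
Sort by: salary (descending)

Filtered records (7):
  Eve Jackson, age 63, salary $149000
  Frank White, age 45, salary $127000
  Alice Moore, age 31, salary $115000
  Mia Moore, age 61, salary $113000
  Olivia Wilson, age 32, salary $92000
  Dave White, age 63, salary $66000
  Sam Davis, age 46, salary $47000

Highest salary: Eve Jackson ($149000)

Eve Jackson


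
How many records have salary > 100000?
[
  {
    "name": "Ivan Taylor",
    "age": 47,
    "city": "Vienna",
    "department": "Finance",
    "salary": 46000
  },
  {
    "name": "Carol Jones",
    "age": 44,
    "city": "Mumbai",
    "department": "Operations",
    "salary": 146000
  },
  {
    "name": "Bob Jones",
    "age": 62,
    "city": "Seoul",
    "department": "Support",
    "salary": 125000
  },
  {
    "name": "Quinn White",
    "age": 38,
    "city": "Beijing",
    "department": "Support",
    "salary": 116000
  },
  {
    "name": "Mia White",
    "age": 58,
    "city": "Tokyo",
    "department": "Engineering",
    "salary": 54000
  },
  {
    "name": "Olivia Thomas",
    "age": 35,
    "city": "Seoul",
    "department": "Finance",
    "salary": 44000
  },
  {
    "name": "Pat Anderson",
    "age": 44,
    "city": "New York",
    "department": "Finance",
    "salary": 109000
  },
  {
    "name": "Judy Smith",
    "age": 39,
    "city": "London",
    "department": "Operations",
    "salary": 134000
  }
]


Data: 8 records
Condition: salary > 100000

Checking each record:
  Ivan Taylor: 46000
  Carol Jones: 146000 MATCH
  Bob Jones: 125000 MATCH
  Quinn White: 116000 MATCH
  Mia White: 54000
  Olivia Thomas: 44000
  Pat Anderson: 109000 MATCH
  Judy Smith: 134000 MATCH

Count: 5

5


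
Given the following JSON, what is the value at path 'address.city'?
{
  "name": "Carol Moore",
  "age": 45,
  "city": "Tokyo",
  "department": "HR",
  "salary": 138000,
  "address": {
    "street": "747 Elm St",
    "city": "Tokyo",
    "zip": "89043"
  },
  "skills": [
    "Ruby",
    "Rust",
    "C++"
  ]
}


Query: address.city
Path: address -> city
Value: Tokyo

Tokyo


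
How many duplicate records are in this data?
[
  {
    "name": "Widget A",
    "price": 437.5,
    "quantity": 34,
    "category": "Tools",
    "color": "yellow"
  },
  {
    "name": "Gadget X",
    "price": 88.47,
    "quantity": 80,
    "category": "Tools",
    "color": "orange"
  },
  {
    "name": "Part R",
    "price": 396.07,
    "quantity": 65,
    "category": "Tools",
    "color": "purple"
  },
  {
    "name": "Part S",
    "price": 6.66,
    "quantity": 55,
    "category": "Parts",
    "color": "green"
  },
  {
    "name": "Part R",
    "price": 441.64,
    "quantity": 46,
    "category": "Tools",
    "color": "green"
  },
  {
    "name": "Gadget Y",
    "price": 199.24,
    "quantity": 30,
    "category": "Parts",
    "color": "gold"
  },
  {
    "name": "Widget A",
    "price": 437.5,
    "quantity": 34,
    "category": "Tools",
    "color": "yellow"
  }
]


Checking 7 records for duplicates:

  Row 1: Widget A ($437.5, qty 34)
  Row 2: Gadget X ($88.47, qty 80)
  Row 3: Part R ($396.07, qty 65)
  Row 4: Part S ($6.66, qty 55)
  Row 5: Part R ($441.64, qty 46)
  Row 6: Gadget Y ($199.24, qty 30)
  Row 7: Widget A ($437.5, qty 34) <-- DUPLICATE

Duplicates found: 1
Unique records: 6

1 duplicates, 6 unique


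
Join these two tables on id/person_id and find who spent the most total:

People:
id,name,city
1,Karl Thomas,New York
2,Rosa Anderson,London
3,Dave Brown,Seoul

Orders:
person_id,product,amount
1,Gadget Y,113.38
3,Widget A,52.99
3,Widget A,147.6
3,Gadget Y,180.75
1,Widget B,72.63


Join on: people.id = orders.person_id

Joined rows:
  Karl Thomas (New York) bought Gadget Y for $113.38
  Dave Brown (Seoul) bought Widget A for $52.99
  Dave Brown (Seoul) bought Widget A for $147.6
  Dave Brown (Seoul) bought Gadget Y for $180.75
  Karl Thomas (New York) bought Widget B for $72.63

Total per person:
  Dave Brown: $381.34
  Karl Thomas: $186.01

Top spender: Dave Brown ($381.34)

Dave Brown ($381.34)


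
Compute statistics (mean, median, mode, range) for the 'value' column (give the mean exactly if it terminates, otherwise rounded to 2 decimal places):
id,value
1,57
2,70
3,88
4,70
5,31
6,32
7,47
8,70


Data: [57, 70, 88, 70, 31, 32, 47, 70]
Count: 8
Sum: 465
Mean: 465/8 = 58.125
Sorted: [31, 32, 47, 57, 70, 70, 70, 88]
Median: 63.5
Mode: 70 (3 times)
Range: 88 - 31 = 57
Min: 31, Max: 88

mean=58.125, median=63.5, mode=70, range=57


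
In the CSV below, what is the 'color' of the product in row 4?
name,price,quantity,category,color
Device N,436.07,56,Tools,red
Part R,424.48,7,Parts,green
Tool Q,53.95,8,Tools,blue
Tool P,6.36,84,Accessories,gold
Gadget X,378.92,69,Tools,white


Query: Row 4 ('Tool P'), column 'color'
Value: gold

gold


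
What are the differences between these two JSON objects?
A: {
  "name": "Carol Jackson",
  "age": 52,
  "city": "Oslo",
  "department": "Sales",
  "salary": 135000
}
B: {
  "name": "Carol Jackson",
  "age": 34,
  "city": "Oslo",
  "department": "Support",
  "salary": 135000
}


Comparing each field (in key order):
  name: same
  age: DIFFERENT
  city: same
  department: DIFFERENT
  salary: same
Differences:
  age: 52 -> 34
  department: Sales -> Support

2 field(s) changed

2 changes: age, department


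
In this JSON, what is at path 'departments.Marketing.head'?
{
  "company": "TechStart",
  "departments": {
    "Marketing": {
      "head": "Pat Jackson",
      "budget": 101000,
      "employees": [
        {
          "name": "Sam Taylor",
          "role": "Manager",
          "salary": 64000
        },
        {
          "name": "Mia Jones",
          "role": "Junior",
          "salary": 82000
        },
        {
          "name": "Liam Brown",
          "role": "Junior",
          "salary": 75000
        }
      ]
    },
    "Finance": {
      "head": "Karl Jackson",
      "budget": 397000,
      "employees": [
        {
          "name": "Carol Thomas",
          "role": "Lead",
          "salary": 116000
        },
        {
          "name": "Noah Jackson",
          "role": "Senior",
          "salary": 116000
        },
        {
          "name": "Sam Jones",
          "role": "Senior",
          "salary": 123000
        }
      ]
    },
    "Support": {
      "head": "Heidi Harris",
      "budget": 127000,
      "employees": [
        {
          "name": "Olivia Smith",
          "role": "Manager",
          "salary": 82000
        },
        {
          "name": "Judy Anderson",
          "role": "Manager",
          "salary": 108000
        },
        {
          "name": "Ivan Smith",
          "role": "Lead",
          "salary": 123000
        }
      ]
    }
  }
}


Path: departments.Marketing.head

Navigate:
  -> departments
  -> Marketing
  -> head = 'Pat Jackson'

Pat Jackson


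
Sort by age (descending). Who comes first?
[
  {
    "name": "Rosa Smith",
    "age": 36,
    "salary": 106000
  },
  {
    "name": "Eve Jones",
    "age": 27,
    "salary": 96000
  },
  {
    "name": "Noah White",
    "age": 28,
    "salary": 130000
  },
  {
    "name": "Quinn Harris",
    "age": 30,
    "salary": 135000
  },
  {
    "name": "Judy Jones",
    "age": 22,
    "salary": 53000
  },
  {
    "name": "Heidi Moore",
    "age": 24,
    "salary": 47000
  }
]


Sort by: age (descending)

Sorted order:
  1. Rosa Smith (age = 36)
  2. Quinn Harris (age = 30)
  3. Noah White (age = 28)
  4. Eve Jones (age = 27)
  5. Heidi Moore (age = 24)
  6. Judy Jones (age = 22)

First: Rosa Smith

Rosa Smith


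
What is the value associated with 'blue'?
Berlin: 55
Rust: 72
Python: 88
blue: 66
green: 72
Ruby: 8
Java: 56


Looking up key 'blue'
Value: 66

66


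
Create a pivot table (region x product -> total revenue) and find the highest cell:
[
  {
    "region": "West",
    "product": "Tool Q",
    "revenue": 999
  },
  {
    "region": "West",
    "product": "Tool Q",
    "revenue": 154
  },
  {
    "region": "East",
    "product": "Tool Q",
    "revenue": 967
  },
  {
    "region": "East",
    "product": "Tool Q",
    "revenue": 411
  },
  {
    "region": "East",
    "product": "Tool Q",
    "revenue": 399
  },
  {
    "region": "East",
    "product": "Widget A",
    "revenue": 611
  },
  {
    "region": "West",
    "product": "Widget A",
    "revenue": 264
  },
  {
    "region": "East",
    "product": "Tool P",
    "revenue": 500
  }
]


Pivot: region (rows) x product (columns) -> total revenue

     Tool P        Tool Q        Widget A    
East           500          1777           611  
West             0          1153           264  

Highest: East / Tool Q = $1777

East / Tool Q = $1777


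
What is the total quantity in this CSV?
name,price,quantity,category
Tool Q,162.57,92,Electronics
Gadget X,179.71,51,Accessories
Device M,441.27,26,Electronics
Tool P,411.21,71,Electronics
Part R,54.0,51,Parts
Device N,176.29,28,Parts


Computing total quantity:
Values: [92, 51, 26, 71, 51, 28]
Sum = 319

319


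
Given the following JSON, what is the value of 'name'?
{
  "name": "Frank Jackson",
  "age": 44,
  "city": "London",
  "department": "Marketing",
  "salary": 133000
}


Looking up field 'name'
Value: Frank Jackson

Frank Jackson


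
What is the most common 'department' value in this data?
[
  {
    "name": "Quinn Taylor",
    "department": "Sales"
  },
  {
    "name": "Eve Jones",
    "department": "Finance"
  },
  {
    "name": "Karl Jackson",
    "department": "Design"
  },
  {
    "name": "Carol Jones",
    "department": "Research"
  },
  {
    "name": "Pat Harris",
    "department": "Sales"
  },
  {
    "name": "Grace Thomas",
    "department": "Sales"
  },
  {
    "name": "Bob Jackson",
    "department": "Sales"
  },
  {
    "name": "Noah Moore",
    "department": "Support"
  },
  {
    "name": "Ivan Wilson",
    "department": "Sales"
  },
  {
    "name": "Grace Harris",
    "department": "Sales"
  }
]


Counting 'department' values across 10 records:

  Sales: 6 ######
  Finance: 1 #
  Design: 1 #
  Research: 1 #
  Support: 1 #

Most common: Sales (6 times)

Sales (6 times)


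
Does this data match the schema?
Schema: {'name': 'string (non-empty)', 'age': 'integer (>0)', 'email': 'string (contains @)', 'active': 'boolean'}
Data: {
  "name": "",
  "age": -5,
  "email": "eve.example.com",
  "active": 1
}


Validating each field against schema:
  name: FAIL ("" is an empty string)
  age: FAIL (-5 is not > 0)
  email: FAIL ("eve.example.com" does not contain @)
  active: FAIL (1 is not a boolean)

Result: INVALID (4 errors: name, age, email, active)

INVALID (4 errors: name, age, email, active)


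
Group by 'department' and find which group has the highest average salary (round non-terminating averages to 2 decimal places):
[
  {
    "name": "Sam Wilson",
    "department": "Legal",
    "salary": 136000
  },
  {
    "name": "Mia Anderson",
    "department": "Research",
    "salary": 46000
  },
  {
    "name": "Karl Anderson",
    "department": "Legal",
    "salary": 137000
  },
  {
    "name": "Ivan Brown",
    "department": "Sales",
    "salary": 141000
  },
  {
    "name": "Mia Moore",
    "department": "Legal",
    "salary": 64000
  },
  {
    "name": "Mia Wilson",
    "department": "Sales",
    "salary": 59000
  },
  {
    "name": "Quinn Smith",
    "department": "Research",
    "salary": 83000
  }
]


Group by: department

Groups:
  Legal: 3 people, avg salary = 337000/3 ≈ $112333.33
  Research: 2 people, avg salary = 129000/2 = $64500
  Sales: 2 people, avg salary = 200000/2 = $100000

Highest average salary: Legal (≈$112333.33)

Legal (≈$112333.33)


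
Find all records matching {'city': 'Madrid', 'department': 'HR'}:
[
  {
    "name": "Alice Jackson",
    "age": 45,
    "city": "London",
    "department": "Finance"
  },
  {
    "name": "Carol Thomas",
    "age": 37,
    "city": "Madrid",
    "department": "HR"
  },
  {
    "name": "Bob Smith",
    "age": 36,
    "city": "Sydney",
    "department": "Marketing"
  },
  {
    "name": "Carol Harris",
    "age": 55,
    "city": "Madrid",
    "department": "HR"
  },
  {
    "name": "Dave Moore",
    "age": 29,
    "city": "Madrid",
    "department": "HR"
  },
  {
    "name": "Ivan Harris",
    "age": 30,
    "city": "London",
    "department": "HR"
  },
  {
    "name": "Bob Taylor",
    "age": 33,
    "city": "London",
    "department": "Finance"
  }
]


Search criteria: {'city': 'Madrid', 'department': 'HR'}

Checking 7 records:
  Alice Jackson: {city: London, department: Finance}
  Carol Thomas: {city: Madrid, department: HR} <-- MATCH
  Bob Smith: {city: Sydney, department: Marketing}
  Carol Harris: {city: Madrid, department: HR} <-- MATCH
  Dave Moore: {city: Madrid, department: HR} <-- MATCH
  Ivan Harris: {city: London, department: HR}
  Bob Taylor: {city: London, department: Finance}

Matches: ["Carol Thomas", "Carol Harris", "Dave Moore"]

["Carol Thomas", "Carol Harris", "Dave Moore"]


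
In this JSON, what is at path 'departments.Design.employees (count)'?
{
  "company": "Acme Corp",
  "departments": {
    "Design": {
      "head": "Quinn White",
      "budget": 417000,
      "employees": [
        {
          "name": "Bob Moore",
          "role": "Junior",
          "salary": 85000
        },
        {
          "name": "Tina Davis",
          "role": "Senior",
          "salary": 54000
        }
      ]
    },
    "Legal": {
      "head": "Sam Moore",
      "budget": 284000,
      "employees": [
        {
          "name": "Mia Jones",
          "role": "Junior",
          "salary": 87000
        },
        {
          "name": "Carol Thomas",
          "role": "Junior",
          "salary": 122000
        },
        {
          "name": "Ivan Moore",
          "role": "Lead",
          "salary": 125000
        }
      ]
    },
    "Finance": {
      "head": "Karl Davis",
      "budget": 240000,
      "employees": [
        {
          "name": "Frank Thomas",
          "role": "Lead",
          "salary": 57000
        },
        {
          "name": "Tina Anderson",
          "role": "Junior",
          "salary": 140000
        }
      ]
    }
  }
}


Path: departments.Design.employees (count)

Navigate:
  -> departments
  -> Design
  -> employees (array, length 2)

2


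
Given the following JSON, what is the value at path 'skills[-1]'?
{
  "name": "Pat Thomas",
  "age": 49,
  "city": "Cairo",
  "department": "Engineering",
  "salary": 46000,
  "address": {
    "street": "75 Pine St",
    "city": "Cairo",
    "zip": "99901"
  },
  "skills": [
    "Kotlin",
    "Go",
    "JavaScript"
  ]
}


Query: skills[-1]
Path: skills -> last element
Value: JavaScript

JavaScript


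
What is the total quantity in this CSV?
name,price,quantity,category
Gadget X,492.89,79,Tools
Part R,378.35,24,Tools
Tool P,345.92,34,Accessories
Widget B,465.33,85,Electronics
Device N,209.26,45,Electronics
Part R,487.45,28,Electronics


Computing total quantity:
Values: [79, 24, 34, 85, 45, 28]
Sum = 295

295


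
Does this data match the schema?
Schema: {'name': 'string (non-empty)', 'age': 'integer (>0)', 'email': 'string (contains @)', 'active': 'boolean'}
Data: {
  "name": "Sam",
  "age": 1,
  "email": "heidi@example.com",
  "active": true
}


Validating each field against schema:
  name: OK (non-empty string)
  age: OK (positive integer)
  email: OK (string with @)
  active: OK (boolean)

Result: VALID

VALID


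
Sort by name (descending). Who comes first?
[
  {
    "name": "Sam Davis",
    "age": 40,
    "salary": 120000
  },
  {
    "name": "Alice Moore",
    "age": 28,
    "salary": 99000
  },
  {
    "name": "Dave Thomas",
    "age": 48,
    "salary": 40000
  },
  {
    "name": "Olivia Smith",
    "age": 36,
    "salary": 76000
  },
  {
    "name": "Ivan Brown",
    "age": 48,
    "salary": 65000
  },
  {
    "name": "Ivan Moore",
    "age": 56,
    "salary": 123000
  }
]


Sort by: name (descending)

Sorted order:
  1. Sam Davis (name = Sam Davis)
  2. Olivia Smith (name = Olivia Smith)
  3. Ivan Moore (name = Ivan Moore)
  4. Ivan Brown (name = Ivan Brown)
  5. Dave Thomas (name = Dave Thomas)
  6. Alice Moore (name = Alice Moore)

First: Sam Davis

Sam Davis


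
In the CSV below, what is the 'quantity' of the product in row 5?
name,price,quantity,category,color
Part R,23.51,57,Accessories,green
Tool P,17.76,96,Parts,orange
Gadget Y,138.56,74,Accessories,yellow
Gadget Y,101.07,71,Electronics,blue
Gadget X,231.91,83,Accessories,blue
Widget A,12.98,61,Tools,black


Query: Row 5 ('Gadget X'), column 'quantity'
Value: 83

83


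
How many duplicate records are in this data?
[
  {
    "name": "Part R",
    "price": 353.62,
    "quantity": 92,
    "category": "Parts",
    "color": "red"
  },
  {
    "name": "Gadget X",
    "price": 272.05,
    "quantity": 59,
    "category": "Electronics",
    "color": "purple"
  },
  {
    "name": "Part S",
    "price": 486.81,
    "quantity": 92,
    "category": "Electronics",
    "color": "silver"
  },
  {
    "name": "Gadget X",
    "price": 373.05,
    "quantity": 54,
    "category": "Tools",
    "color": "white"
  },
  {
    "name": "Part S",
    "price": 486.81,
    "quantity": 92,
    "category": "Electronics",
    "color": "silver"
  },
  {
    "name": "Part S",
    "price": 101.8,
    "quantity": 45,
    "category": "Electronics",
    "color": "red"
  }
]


Checking 6 records for duplicates:

  Row 1: Part R ($353.62, qty 92)
  Row 2: Gadget X ($272.05, qty 59)
  Row 3: Part S ($486.81, qty 92)
  Row 4: Gadget X ($373.05, qty 54)
  Row 5: Part S ($486.81, qty 92) <-- DUPLICATE
  Row 6: Part S ($101.8, qty 45)

Duplicates found: 1
Unique records: 5

1 duplicates, 5 unique


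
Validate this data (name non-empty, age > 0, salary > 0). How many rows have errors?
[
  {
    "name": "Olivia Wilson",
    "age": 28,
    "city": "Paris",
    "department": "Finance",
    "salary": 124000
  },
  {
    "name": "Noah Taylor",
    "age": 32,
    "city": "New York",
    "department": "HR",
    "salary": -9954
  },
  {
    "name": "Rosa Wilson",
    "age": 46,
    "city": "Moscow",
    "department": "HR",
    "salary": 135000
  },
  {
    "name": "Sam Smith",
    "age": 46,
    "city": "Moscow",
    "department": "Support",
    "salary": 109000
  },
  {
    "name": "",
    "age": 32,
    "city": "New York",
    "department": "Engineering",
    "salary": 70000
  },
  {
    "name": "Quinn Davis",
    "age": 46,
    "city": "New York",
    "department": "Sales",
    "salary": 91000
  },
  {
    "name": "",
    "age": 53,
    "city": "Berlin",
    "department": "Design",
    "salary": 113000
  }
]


Validating 7 records:
Rules: name non-empty, age > 0, salary > 0

  Row 1 (Olivia Wilson): OK
  Row 2 (Noah Taylor): negative salary: -9954
  Row 3 (Rosa Wilson): OK
  Row 4 (Sam Smith): OK
  Row 5 (???): empty name
  Row 6 (Quinn Davis): OK
  Row 7 (???): empty name

Total errors: 3

3 errors


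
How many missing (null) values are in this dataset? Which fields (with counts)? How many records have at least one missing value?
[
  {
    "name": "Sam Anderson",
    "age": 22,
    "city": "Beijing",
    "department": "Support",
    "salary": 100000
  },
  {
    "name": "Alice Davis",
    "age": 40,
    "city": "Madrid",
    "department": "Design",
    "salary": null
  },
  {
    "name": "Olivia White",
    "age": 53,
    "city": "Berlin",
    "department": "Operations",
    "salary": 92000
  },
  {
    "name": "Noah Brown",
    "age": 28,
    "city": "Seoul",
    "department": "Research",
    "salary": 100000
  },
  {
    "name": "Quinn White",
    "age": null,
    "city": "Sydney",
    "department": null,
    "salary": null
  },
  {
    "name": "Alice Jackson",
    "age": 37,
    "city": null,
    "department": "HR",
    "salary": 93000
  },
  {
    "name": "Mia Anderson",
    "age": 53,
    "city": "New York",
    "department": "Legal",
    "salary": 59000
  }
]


Checking for missing (null) values in 7 records:

  Sam Anderson: complete
  Alice Davis: salary
  Olivia White: complete
  Noah Brown: complete
  Quinn White: age, department, salary
  Alice Jackson: city
  Mia Anderson: complete

Per field:
  name: 0 missing
  age: 1 missing
  city: 1 missing
  department: 1 missing
  salary: 2 missing

Total missing values: 5
Records with any missing: 3

5 missing values (age: 1, city: 1, department: 1, salary: 2); 3 incomplete records


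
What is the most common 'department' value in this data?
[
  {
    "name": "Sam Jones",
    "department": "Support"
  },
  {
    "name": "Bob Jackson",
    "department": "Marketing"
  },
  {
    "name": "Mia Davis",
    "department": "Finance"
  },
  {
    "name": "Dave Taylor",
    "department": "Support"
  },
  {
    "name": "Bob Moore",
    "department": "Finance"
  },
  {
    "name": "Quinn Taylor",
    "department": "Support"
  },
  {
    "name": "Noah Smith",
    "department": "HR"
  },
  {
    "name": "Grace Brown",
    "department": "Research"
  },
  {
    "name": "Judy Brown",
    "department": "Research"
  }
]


Counting 'department' values across 9 records:

  Support: 3 ###
  Finance: 2 ##
  Research: 2 ##
  Marketing: 1 #
  HR: 1 #

Most common: Support (3 times)

Support (3 times)


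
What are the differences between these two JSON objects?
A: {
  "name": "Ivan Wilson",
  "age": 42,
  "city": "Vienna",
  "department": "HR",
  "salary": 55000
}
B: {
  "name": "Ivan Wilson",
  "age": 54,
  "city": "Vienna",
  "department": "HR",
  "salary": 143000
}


Comparing each field (in key order):
  name: same
  age: DIFFERENT
  city: same
  department: same
  salary: DIFFERENT
Differences:
  age: 42 -> 54
  salary: 55000 -> 143000

2 field(s) changed

2 changes: age, salary


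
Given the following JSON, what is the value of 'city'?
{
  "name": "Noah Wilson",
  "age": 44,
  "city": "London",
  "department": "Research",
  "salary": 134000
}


Looking up field 'city'
Value: London

London


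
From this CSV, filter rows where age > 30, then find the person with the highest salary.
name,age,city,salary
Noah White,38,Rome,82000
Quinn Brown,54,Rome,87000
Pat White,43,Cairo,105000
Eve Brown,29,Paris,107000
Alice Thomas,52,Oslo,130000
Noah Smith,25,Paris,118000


Filter: age > 30
Sort by: salary (descending)

Filtered records (4):
  Alice Thomas, age 52, salary $130000
  Pat White, age 43, salary $105000
  Quinn Brown, age 54, salary $87000
  Noah White, age 38, salary $82000

Highest salary: Alice Thomas ($130000)

Alice Thomas


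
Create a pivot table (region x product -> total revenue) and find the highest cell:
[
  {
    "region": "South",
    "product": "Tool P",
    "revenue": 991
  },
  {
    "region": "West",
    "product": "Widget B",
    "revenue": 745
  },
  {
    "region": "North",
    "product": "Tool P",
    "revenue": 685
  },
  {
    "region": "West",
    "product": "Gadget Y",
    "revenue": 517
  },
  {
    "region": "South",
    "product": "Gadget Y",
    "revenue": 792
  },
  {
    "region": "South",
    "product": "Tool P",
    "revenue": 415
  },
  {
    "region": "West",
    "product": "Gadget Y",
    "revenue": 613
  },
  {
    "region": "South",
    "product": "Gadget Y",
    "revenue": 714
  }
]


Pivot: region (rows) x product (columns) -> total revenue

     Gadget Y      Tool P        Widget B    
North            0           685             0  
South         1506          1406             0  
West          1130             0           745  

Highest: South / Gadget Y = $1506

South / Gadget Y = $1506


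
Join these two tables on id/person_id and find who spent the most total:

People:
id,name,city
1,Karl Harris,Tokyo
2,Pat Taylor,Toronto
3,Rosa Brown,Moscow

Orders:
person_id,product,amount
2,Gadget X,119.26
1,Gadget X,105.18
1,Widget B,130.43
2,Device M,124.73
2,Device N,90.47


Join on: people.id = orders.person_id

Joined rows:
  Pat Taylor (Toronto) bought Gadget X for $119.26
  Karl Harris (Tokyo) bought Gadget X for $105.18
  Karl Harris (Tokyo) bought Widget B for $130.43
  Pat Taylor (Toronto) bought Device M for $124.73
  Pat Taylor (Toronto) bought Device N for $90.47

Total per person:
  Pat Taylor: $334.46
  Karl Harris: $235.61

Top spender: Pat Taylor ($334.46)

Pat Taylor ($334.46)


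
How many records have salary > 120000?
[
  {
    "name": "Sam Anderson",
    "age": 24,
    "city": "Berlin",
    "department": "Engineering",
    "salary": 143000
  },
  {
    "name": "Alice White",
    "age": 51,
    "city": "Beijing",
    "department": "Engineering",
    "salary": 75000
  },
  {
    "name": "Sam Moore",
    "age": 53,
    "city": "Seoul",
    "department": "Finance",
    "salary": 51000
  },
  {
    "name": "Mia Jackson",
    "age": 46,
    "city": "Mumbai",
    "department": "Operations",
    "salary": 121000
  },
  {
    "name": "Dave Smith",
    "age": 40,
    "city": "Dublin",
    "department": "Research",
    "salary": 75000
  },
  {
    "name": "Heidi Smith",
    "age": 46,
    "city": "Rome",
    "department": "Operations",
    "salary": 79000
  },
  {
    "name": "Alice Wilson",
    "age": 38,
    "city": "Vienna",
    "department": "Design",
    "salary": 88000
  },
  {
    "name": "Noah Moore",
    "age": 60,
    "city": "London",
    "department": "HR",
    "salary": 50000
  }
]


Data: 8 records
Condition: salary > 120000

Checking each record:
  Sam Anderson: 143000 MATCH
  Alice White: 75000
  Sam Moore: 51000
  Mia Jackson: 121000 MATCH
  Dave Smith: 75000
  Heidi Smith: 79000
  Alice Wilson: 88000
  Noah Moore: 50000

Count: 2

2


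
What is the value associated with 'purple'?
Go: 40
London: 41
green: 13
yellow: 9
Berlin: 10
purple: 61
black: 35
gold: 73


Looking up key 'purple'
Value: 61

61


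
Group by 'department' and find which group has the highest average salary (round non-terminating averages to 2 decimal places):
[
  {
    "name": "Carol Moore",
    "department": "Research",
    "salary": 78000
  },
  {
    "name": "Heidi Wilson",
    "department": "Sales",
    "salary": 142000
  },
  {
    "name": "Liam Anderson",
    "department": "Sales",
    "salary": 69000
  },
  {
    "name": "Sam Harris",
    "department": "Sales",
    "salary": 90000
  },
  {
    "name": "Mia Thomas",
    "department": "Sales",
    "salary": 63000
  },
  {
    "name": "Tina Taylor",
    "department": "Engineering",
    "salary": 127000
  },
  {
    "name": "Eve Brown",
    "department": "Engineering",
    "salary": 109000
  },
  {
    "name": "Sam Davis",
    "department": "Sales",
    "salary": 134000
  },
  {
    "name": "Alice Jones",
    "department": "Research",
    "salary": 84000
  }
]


Group by: department

Groups:
  Engineering: 2 people, avg salary = 236000/2 = $118000
  Research: 2 people, avg salary = 162000/2 = $81000
  Sales: 5 people, avg salary = 498000/5 = $99600

Highest average salary: Engineering ($118000)

Engineering ($118000)


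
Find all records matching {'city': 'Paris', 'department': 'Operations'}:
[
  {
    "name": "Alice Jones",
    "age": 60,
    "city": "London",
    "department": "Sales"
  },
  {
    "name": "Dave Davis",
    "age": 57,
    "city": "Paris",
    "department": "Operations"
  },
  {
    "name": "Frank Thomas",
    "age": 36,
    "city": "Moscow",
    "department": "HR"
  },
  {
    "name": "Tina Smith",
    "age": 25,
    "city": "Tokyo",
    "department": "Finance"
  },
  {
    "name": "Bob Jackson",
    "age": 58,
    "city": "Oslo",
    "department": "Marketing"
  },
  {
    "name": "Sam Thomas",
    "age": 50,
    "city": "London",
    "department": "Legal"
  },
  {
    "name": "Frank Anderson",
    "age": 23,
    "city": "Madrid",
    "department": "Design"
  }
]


Search criteria: {'city': 'Paris', 'department': 'Operations'}

Checking 7 records:
  Alice Jones: {city: London, department: Sales}
  Dave Davis: {city: Paris, department: Operations} <-- MATCH
  Frank Thomas: {city: Moscow, department: HR}
  Tina Smith: {city: Tokyo, department: Finance}
  Bob Jackson: {city: Oslo, department: Marketing}
  Sam Thomas: {city: London, department: Legal}
  Frank Anderson: {city: Madrid, department: Design}

Matches: ["Dave Davis"]

["Dave Davis"]


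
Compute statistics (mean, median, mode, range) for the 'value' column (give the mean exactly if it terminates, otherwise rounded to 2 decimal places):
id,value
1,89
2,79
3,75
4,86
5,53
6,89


Data: [89, 79, 75, 86, 53, 89]
Count: 6
Sum: 471
Mean: 471/6 = 78.5
Sorted: [53, 75, 79, 86, 89, 89]
Median: 82.5
Mode: 89 (2 times)
Range: 89 - 53 = 36
Min: 53, Max: 89

mean=78.5, median=82.5, mode=89, range=36


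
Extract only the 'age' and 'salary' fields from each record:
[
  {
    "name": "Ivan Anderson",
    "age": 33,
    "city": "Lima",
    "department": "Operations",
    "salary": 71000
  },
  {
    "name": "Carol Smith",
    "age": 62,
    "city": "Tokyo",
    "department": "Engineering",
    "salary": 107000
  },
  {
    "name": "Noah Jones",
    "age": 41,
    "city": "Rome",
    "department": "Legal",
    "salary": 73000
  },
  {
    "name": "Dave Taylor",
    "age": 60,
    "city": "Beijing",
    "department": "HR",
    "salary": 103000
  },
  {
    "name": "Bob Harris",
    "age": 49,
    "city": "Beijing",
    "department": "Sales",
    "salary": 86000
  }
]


Original: 5 records with fields: name, age, city, department, salary
Keep: ['age', 'salary']
Drop: ['name', 'city', 'department']
Result: 5 records, 2 fields each

[
  {
    "age": 33,
    "salary": 71000
  },
  {
    "age": 62,
    "salary": 107000
  },
  {
    "age": 41,
    "salary": 73000
  },
  {
    "age": 60,
    "salary": 103000
  },
  {
    "age": 49,
    "salary": 86000
  }
]


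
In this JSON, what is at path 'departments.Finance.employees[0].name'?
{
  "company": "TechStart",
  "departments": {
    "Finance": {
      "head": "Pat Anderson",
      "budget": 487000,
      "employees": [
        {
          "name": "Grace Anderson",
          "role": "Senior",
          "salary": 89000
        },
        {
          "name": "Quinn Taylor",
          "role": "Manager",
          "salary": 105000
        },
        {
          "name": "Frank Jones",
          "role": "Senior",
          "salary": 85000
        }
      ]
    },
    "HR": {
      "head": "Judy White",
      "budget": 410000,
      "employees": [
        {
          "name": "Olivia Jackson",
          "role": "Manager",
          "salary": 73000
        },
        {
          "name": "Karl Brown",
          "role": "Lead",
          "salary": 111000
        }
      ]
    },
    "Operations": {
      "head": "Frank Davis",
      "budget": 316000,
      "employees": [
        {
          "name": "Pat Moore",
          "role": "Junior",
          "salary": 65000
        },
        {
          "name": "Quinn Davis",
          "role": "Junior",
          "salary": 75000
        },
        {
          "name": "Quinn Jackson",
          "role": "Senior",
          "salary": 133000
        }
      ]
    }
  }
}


Path: departments.Finance.employees[0].name

Navigate:
  -> departments
  -> Finance
  -> employees[0].name = 'Grace Anderson'

Grace Anderson


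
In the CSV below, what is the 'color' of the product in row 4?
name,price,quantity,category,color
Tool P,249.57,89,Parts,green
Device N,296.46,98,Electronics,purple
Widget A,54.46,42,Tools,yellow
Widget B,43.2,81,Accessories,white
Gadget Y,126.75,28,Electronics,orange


Query: Row 4 ('Widget B'), column 'color'
Value: white

white


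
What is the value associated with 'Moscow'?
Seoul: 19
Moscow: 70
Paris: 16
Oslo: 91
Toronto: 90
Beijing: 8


Looking up key 'Moscow'
Value: 70

70


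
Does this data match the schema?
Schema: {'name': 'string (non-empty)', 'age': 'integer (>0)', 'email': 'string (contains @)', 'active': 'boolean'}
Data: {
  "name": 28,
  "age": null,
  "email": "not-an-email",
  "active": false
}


Validating each field against schema:
  name: FAIL (28 is not a string)
  age: FAIL (null is not an integer)
  email: FAIL ("not-an-email" does not contain @)
  active: OK (boolean)

Result: INVALID (3 errors: name, age, email)

INVALID (3 errors: name, age, email)


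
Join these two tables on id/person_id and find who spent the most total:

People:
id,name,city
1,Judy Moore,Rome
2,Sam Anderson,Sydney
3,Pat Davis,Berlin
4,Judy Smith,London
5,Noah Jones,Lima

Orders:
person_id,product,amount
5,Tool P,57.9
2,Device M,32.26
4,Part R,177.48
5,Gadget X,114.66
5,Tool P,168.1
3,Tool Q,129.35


Join on: people.id = orders.person_id

Joined rows:
  Noah Jones (Lima) bought Tool P for $57.9
  Sam Anderson (Sydney) bought Device M for $32.26
  Judy Smith (London) bought Part R for $177.48
  Noah Jones (Lima) bought Gadget X for $114.66
  Noah Jones (Lima) bought Tool P for $168.1
  Pat Davis (Berlin) bought Tool Q for $129.35

Total per person:
  Noah Jones: $340.66
  Judy Smith: $177.48
  Pat Davis: $129.35
  Sam Anderson: $32.26

Top spender: Noah Jones ($340.66)

Noah Jones ($340.66)


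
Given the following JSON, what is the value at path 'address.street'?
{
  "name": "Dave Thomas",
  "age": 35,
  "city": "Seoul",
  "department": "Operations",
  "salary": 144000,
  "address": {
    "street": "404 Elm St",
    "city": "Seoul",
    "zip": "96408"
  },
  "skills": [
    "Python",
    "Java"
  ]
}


Query: address.street
Path: address -> street
Value: 404 Elm St

404 Elm St


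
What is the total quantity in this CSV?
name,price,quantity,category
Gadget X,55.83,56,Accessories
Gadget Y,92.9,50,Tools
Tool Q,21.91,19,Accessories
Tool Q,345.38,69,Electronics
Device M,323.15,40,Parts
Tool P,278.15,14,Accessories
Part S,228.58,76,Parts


Computing total quantity:
Values: [56, 50, 19, 69, 40, 14, 76]
Sum = 324

324


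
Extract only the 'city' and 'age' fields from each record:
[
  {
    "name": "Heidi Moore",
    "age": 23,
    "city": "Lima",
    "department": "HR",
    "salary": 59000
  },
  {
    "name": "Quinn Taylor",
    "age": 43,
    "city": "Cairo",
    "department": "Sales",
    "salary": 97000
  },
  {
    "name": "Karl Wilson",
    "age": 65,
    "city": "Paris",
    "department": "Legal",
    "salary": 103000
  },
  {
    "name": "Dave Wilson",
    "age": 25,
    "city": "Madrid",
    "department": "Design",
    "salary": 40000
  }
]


Original: 4 records with fields: name, age, city, department, salary
Keep: ['city', 'age']
Drop: ['name', 'department', 'salary']
Result: 4 records, 2 fields each

[
  {
    "city": "Lima",
    "age": 23
  },
  {
    "city": "Cairo",
    "age": 43
  },
  {
    "city": "Paris",
    "age": 65
  },
  {
    "city": "Madrid",
    "age": 25
  }
]


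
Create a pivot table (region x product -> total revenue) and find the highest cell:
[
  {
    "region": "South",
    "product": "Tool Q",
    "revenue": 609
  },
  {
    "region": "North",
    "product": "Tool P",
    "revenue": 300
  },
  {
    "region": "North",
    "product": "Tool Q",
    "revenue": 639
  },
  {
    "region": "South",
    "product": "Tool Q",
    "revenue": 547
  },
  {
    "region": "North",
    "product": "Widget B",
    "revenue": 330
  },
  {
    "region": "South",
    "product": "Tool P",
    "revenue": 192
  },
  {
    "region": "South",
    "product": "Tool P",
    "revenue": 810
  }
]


Pivot: region (rows) x product (columns) -> total revenue

     Tool P        Tool Q        Widget B    
North          300           639           330  
South         1002          1156             0  

Highest: South / Tool Q = $1156

South / Tool Q = $1156


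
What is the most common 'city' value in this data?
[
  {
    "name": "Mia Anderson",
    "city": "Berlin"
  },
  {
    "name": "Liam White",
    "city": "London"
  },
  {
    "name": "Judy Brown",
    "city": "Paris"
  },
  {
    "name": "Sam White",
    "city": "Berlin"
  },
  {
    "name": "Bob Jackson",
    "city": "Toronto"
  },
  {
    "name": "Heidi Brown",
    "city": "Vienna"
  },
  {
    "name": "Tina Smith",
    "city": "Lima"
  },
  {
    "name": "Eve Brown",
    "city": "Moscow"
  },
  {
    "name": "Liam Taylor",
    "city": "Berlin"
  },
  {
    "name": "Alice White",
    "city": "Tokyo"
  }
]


Counting 'city' values across 10 records:

  Berlin: 3 ###
  London: 1 #
  Paris: 1 #
  Toronto: 1 #
  Vienna: 1 #
  Lima: 1 #
  Moscow: 1 #
  Tokyo: 1 #

Most common: Berlin (3 times)

Berlin (3 times)


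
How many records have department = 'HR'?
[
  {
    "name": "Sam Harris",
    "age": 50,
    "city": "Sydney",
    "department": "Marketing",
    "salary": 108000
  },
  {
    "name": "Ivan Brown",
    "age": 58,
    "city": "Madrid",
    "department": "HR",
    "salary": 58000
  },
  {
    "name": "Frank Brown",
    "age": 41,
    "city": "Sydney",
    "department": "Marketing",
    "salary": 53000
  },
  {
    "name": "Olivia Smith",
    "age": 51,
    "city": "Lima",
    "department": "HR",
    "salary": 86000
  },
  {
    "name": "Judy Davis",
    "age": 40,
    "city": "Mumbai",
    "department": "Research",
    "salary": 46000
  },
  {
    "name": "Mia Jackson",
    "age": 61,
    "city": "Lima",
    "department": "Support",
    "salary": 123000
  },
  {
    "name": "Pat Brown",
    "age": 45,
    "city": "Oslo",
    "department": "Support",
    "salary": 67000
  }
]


Data: 7 records
Condition: department = 'HR'

Checking each record:
  Sam Harris: Marketing
  Ivan Brown: HR MATCH
  Frank Brown: Marketing
  Olivia Smith: HR MATCH
  Judy Davis: Research
  Mia Jackson: Support
  Pat Brown: Support

Count: 2

2


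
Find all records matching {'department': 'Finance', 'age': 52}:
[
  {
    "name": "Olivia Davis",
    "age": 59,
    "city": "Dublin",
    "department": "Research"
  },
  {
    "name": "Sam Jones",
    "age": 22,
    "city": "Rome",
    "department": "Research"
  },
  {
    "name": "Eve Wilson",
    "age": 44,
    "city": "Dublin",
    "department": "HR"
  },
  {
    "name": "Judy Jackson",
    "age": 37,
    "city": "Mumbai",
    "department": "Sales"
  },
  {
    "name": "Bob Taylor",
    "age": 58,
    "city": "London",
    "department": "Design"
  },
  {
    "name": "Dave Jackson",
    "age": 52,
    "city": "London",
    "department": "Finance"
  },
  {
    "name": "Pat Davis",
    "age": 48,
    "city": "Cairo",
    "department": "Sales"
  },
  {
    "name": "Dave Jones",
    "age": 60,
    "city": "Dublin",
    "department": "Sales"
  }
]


Search criteria: {'department': 'Finance', 'age': 52}

Checking 8 records:
  Olivia Davis: {department: Research, age: 59}
  Sam Jones: {department: Research, age: 22}
  Eve Wilson: {department: HR, age: 44}
  Judy Jackson: {department: Sales, age: 37}
  Bob Taylor: {department: Design, age: 58}
  Dave Jackson: {department: Finance, age: 52} <-- MATCH
  Pat Davis: {department: Sales, age: 48}
  Dave Jones: {department: Sales, age: 60}

Matches: ["Dave Jackson"]

["Dave Jackson"]
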